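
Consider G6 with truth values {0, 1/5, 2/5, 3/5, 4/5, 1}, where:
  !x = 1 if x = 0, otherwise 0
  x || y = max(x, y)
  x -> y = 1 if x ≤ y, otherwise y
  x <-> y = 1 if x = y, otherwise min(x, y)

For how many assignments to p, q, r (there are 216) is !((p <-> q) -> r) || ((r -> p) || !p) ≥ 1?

156

value 1: 156 assignments (counts)
value 4/5: 6 assignments
value 3/5: 12 assignments
value 2/5: 18 assignments
value 1/5: 24 assignments
So 156 of the 216 assignments meet the threshold.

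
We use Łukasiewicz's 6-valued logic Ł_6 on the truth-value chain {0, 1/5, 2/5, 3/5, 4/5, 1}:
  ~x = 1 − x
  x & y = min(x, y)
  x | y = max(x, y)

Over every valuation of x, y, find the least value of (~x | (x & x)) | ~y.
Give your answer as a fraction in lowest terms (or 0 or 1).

3/5

Take x = 2/5, y = 2/5:
~x = ~2/5 = 3/5
x & x = 2/5 & 2/5 = 2/5
~x | (x & x) = 3/5 | 2/5 = 3/5
~y = ~2/5 = 3/5
(~x | (x & x)) | ~y = 3/5 | 3/5 = 3/5
No assignment yields a value below 3/5, so this is the minimum.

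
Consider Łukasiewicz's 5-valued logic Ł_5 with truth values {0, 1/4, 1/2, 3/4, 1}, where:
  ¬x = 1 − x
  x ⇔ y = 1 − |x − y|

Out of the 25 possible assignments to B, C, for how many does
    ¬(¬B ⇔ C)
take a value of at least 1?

value 1: 2 assignments (counts)
value 3/4: 4 assignments
value 1/2: 6 assignments
value 1/4: 8 assignments
value 0: 5 assignments
So 2 of the 25 assignments meet the threshold.

2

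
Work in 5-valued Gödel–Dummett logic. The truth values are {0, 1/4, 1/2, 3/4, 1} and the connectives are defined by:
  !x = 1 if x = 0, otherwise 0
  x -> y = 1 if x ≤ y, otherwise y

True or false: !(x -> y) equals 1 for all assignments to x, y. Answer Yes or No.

No

Counterexample: take x = 0, y = 0.
x -> y = 0 -> 0 = 1
!(x -> y) = !1 = 0
This gives 0 ≠ 1.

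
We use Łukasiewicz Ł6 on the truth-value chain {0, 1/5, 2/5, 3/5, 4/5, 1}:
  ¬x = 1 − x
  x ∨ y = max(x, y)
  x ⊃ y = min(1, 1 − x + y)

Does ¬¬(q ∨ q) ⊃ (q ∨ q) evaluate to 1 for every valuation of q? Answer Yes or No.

q = 0 ↦ 1
q = 1/5 ↦ 1
q = 2/5 ↦ 1
q = 3/5 ↦ 1
q = 4/5 ↦ 1
q = 1 ↦ 1
Every assignment gives a value ≥ 1.

Yes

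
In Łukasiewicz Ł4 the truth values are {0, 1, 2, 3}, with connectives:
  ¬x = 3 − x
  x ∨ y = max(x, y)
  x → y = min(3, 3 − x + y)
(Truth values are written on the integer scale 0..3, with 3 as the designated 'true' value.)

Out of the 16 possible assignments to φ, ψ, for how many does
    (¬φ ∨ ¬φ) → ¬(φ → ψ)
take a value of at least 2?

φ = 0, ψ = 0 ↦ 0  <
φ = 0, ψ = 1 ↦ 0  <
φ = 0, ψ = 2 ↦ 0  <
φ = 0, ψ = 3 ↦ 0  <
φ = 1, ψ = 0 ↦ 2  ≥
φ = 1, ψ = 1 ↦ 1  <
φ = 1, ψ = 2 ↦ 1  <
φ = 1, ψ = 3 ↦ 1  <
φ = 2, ψ = 0 ↦ 3  ≥
φ = 2, ψ = 1 ↦ 3  ≥
φ = 2, ψ = 2 ↦ 2  ≥
φ = 2, ψ = 3 ↦ 2  ≥
φ = 3, ψ = 0 ↦ 3  ≥
φ = 3, ψ = 1 ↦ 3  ≥
φ = 3, ψ = 2 ↦ 3  ≥
φ = 3, ψ = 3 ↦ 3  ≥
So 9 of the 16 assignments meet the threshold.

9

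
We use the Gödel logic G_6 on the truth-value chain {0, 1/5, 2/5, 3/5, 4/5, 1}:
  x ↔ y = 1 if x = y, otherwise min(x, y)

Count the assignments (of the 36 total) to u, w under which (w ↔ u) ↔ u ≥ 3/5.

value 1: 16 assignments (counts)
value 4/5: 2 assignments (counts)
value 3/5: 3 assignments (counts)
value 2/5: 4 assignments
value 1/5: 5 assignments
value 0: 6 assignments
So 21 of the 36 assignments meet the threshold.

21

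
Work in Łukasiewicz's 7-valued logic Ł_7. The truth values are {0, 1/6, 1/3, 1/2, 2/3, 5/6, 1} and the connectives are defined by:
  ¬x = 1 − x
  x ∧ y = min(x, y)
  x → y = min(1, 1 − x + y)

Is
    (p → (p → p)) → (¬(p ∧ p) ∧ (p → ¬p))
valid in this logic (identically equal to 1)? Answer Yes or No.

No

Counterexample: take p = 1/6.
p → p = 1/6 → 1/6 = 1
p → (p → p) = 1/6 → 1 = 1
p ∧ p = 1/6 ∧ 1/6 = 1/6
¬(p ∧ p) = ¬1/6 = 5/6
¬p = ¬1/6 = 5/6
p → ¬p = 1/6 → 5/6 = 1
¬(p ∧ p) ∧ (p → ¬p) = 5/6 ∧ 1 = 5/6
(p → (p → p)) → (¬(p ∧ p) ∧ (p → ¬p)) = 1 → 5/6 = 5/6
This gives 5/6 ≠ 1.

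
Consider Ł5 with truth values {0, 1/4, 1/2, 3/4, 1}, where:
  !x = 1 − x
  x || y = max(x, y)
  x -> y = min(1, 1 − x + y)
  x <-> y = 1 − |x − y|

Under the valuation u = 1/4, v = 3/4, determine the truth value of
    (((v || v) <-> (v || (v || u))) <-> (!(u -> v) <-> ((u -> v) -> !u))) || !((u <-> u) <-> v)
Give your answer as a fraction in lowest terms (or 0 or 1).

v || v = 3/4 || 3/4 = 3/4
v || u = 3/4 || 1/4 = 3/4
v || (v || u) = 3/4 || 3/4 = 3/4
(v || v) <-> (v || (v || u)) = 3/4 <-> 3/4 = 1
u -> v = 1/4 -> 3/4 = 1
!(u -> v) = !1 = 0
u -> v = 1/4 -> 3/4 = 1
!u = !1/4 = 3/4
(u -> v) -> !u = 1 -> 3/4 = 3/4
!(u -> v) <-> ((u -> v) -> !u) = 0 <-> 3/4 = 1/4
((v || v) <-> (v || (v || u))) <-> (!(u -> v) <-> ((u -> v) -> !u)) = 1 <-> 1/4 = 1/4
u <-> u = 1/4 <-> 1/4 = 1
(u <-> u) <-> v = 1 <-> 3/4 = 3/4
!((u <-> u) <-> v) = !3/4 = 1/4
(((v || v) <-> (v || (v || u))) <-> (!(u -> v) <-> ((u -> v) -> !u))) || !((u <-> u) <-> v) = 1/4 || 1/4 = 1/4

1/4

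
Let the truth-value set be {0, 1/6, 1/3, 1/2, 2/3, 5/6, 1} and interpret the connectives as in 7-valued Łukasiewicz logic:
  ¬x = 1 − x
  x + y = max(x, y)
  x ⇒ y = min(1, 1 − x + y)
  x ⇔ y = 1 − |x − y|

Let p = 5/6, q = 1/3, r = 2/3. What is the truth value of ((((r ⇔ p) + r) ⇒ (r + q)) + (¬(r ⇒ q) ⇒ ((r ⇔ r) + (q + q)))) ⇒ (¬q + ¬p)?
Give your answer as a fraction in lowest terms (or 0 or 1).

r ⇔ p = 2/3 ⇔ 5/6 = 5/6
(r ⇔ p) + r = 5/6 + 2/3 = 5/6
r + q = 2/3 + 1/3 = 2/3
((r ⇔ p) + r) ⇒ (r + q) = 5/6 ⇒ 2/3 = 5/6
r ⇒ q = 2/3 ⇒ 1/3 = 2/3
¬(r ⇒ q) = ¬2/3 = 1/3
r ⇔ r = 2/3 ⇔ 2/3 = 1
q + q = 1/3 + 1/3 = 1/3
(r ⇔ r) + (q + q) = 1 + 1/3 = 1
¬(r ⇒ q) ⇒ ((r ⇔ r) + (q + q)) = 1/3 ⇒ 1 = 1
(((r ⇔ p) + r) ⇒ (r + q)) + (¬(r ⇒ q) ⇒ ((r ⇔ r) + (q + q))) = 5/6 + 1 = 1
¬q = ¬1/3 = 2/3
¬p = ¬5/6 = 1/6
¬q + ¬p = 2/3 + 1/6 = 2/3
((((r ⇔ p) + r) ⇒ (r + q)) + (¬(r ⇒ q) ⇒ ((r ⇔ r) + (q + q)))) ⇒ (¬q + ¬p) = 1 ⇒ 2/3 = 2/3

2/3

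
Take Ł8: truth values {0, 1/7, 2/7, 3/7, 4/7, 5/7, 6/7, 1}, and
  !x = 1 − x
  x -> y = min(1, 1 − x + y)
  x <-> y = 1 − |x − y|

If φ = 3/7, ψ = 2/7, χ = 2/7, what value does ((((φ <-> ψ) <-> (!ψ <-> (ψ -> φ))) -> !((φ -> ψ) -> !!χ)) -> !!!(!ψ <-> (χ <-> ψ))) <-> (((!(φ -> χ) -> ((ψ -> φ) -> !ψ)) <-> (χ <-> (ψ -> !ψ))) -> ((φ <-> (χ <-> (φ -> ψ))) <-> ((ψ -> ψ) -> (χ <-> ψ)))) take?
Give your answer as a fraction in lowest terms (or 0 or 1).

4/7

φ <-> ψ = 3/7 <-> 2/7 = 6/7
!ψ = !2/7 = 5/7
ψ -> φ = 2/7 -> 3/7 = 1
!ψ <-> (ψ -> φ) = 5/7 <-> 1 = 5/7
(φ <-> ψ) <-> (!ψ <-> (ψ -> φ)) = 6/7 <-> 5/7 = 6/7
φ -> ψ = 3/7 -> 2/7 = 6/7
!χ = !2/7 = 5/7
!!χ = !5/7 = 2/7
(φ -> ψ) -> !!χ = 6/7 -> 2/7 = 3/7
!((φ -> ψ) -> !!χ) = !3/7 = 4/7
((φ <-> ψ) <-> (!ψ <-> (ψ -> φ))) -> !((φ -> ψ) -> !!χ) = 6/7 -> 4/7 = 5/7
!ψ = !2/7 = 5/7
χ <-> ψ = 2/7 <-> 2/7 = 1
!ψ <-> (χ <-> ψ) = 5/7 <-> 1 = 5/7
!(!ψ <-> (χ <-> ψ)) = !5/7 = 2/7
!!(!ψ <-> (χ <-> ψ)) = !2/7 = 5/7
!!!(!ψ <-> (χ <-> ψ)) = !5/7 = 2/7
(((φ <-> ψ) <-> (!ψ <-> (ψ -> φ))) -> !((φ -> ψ) -> !!χ)) -> !!!(!ψ <-> (χ <-> ψ)) = 5/7 -> 2/7 = 4/7
φ -> χ = 3/7 -> 2/7 = 6/7
!(φ -> χ) = !6/7 = 1/7
ψ -> φ = 2/7 -> 3/7 = 1
!ψ = !2/7 = 5/7
(ψ -> φ) -> !ψ = 1 -> 5/7 = 5/7
!(φ -> χ) -> ((ψ -> φ) -> !ψ) = 1/7 -> 5/7 = 1
!ψ = !2/7 = 5/7
ψ -> !ψ = 2/7 -> 5/7 = 1
χ <-> (ψ -> !ψ) = 2/7 <-> 1 = 2/7
(!(φ -> χ) -> ((ψ -> φ) -> !ψ)) <-> (χ <-> (ψ -> !ψ)) = 1 <-> 2/7 = 2/7
φ -> ψ = 3/7 -> 2/7 = 6/7
χ <-> (φ -> ψ) = 2/7 <-> 6/7 = 3/7
φ <-> (χ <-> (φ -> ψ)) = 3/7 <-> 3/7 = 1
ψ -> ψ = 2/7 -> 2/7 = 1
χ <-> ψ = 2/7 <-> 2/7 = 1
(ψ -> ψ) -> (χ <-> ψ) = 1 -> 1 = 1
(φ <-> (χ <-> (φ -> ψ))) <-> ((ψ -> ψ) -> (χ <-> ψ)) = 1 <-> 1 = 1
((!(φ -> χ) -> ((ψ -> φ) -> !ψ)) <-> (χ <-> (ψ -> !ψ))) -> ((φ <-> (χ <-> (φ -> ψ))) <-> ((ψ -> ψ) -> (χ <-> ψ))) = 2/7 -> 1 = 1
((((φ <-> ψ) <-> (!ψ <-> (ψ -> φ))) -> !((φ -> ψ) -> !!χ)) -> !!!(!ψ <-> (χ <-> ψ))) <-> (((!(φ -> χ) -> ((ψ -> φ) -> !ψ)) <-> (χ <-> (ψ -> !ψ))) -> ((φ <-> (χ <-> (φ -> ψ))) <-> ((ψ -> ψ) -> (χ <-> ψ)))) = 4/7 <-> 1 = 4/7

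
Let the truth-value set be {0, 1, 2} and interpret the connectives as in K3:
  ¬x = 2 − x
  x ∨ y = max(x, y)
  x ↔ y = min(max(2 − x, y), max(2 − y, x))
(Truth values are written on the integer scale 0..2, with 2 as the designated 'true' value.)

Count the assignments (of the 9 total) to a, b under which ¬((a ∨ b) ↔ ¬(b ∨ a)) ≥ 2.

a = 0, b = 0 ↦ 2  ≥
a = 0, b = 1 ↦ 1  <
a = 0, b = 2 ↦ 2  ≥
a = 1, b = 0 ↦ 1  <
a = 1, b = 1 ↦ 1  <
a = 1, b = 2 ↦ 2  ≥
a = 2, b = 0 ↦ 2  ≥
a = 2, b = 1 ↦ 2  ≥
a = 2, b = 2 ↦ 2  ≥
So 6 of the 9 assignments meet the threshold.

6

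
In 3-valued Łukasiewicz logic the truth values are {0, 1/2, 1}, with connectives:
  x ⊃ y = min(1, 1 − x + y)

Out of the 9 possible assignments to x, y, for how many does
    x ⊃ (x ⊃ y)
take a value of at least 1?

7

x = 0, y = 0 ↦ 1  ≥
x = 0, y = 1/2 ↦ 1  ≥
x = 0, y = 1 ↦ 1  ≥
x = 1/2, y = 0 ↦ 1  ≥
x = 1/2, y = 1/2 ↦ 1  ≥
x = 1/2, y = 1 ↦ 1  ≥
x = 1, y = 0 ↦ 0  <
x = 1, y = 1/2 ↦ 1/2  <
x = 1, y = 1 ↦ 1  ≥
So 7 of the 9 assignments meet the threshold.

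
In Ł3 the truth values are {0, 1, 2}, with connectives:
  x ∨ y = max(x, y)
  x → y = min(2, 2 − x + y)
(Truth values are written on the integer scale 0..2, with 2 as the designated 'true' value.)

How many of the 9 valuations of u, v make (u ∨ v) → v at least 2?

6

u = 0, v = 0 ↦ 2  ≥
u = 0, v = 1 ↦ 2  ≥
u = 0, v = 2 ↦ 2  ≥
u = 1, v = 0 ↦ 1  <
u = 1, v = 1 ↦ 2  ≥
u = 1, v = 2 ↦ 2  ≥
u = 2, v = 0 ↦ 0  <
u = 2, v = 1 ↦ 1  <
u = 2, v = 2 ↦ 2  ≥
So 6 of the 9 assignments meet the threshold.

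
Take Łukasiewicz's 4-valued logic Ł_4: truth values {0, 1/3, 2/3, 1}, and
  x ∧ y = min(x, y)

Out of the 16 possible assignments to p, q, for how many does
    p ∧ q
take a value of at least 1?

p = 0, q = 0 ↦ 0  <
p = 0, q = 1/3 ↦ 0  <
p = 0, q = 2/3 ↦ 0  <
p = 0, q = 1 ↦ 0  <
p = 1/3, q = 0 ↦ 0  <
p = 1/3, q = 1/3 ↦ 1/3  <
p = 1/3, q = 2/3 ↦ 1/3  <
p = 1/3, q = 1 ↦ 1/3  <
p = 2/3, q = 0 ↦ 0  <
p = 2/3, q = 1/3 ↦ 1/3  <
p = 2/3, q = 2/3 ↦ 2/3  <
p = 2/3, q = 1 ↦ 2/3  <
p = 1, q = 0 ↦ 0  <
p = 1, q = 1/3 ↦ 1/3  <
p = 1, q = 2/3 ↦ 2/3  <
p = 1, q = 1 ↦ 1  ≥
So 1 of the 16 assignments meets the threshold.

1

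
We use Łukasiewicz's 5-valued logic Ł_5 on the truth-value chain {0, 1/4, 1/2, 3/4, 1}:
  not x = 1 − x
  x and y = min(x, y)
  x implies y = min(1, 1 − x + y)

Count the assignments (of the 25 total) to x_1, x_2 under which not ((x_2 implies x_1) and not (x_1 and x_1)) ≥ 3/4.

value 1: 6 assignments (counts)
value 3/4: 7 assignments (counts)
value 1/2: 7 assignments
value 1/4: 4 assignments
value 0: 1 assignment
So 13 of the 25 assignments meet the threshold.

13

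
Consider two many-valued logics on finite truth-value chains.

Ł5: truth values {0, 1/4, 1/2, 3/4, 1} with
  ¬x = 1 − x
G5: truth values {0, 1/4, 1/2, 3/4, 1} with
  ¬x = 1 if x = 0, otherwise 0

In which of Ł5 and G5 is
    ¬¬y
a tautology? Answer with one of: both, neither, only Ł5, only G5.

In Ł5: at y = 0 the value is 0 — not a tautology.
In G5: at y = 0 the value is 0 — not a tautology.

neither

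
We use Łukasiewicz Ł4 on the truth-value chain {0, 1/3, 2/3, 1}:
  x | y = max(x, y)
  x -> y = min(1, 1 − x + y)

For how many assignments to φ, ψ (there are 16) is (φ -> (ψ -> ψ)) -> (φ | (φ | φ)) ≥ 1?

φ = 0, ψ = 0 ↦ 0  <
φ = 0, ψ = 1/3 ↦ 0  <
φ = 0, ψ = 2/3 ↦ 0  <
φ = 0, ψ = 1 ↦ 0  <
φ = 1/3, ψ = 0 ↦ 1/3  <
φ = 1/3, ψ = 1/3 ↦ 1/3  <
φ = 1/3, ψ = 2/3 ↦ 1/3  <
φ = 1/3, ψ = 1 ↦ 1/3  <
φ = 2/3, ψ = 0 ↦ 2/3  <
φ = 2/3, ψ = 1/3 ↦ 2/3  <
φ = 2/3, ψ = 2/3 ↦ 2/3  <
φ = 2/3, ψ = 1 ↦ 2/3  <
φ = 1, ψ = 0 ↦ 1  ≥
φ = 1, ψ = 1/3 ↦ 1  ≥
φ = 1, ψ = 2/3 ↦ 1  ≥
φ = 1, ψ = 1 ↦ 1  ≥
So 4 of the 16 assignments meet the threshold.

4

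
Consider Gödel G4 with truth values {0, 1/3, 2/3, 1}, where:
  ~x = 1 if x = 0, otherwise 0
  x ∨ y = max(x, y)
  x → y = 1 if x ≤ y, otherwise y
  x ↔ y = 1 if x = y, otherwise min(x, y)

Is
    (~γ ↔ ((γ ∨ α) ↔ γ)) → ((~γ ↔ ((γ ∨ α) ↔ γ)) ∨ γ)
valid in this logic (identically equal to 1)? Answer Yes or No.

α = 0, γ = 0 ↦ 1
α = 0, γ = 1/3 ↦ 1
α = 0, γ = 2/3 ↦ 1
α = 0, γ = 1 ↦ 1
α = 1/3, γ = 0 ↦ 1
α = 1/3, γ = 1/3 ↦ 1
α = 1/3, γ = 2/3 ↦ 1
α = 1/3, γ = 1 ↦ 1
α = 2/3, γ = 0 ↦ 1
α = 2/3, γ = 1/3 ↦ 1
α = 2/3, γ = 2/3 ↦ 1
α = 2/3, γ = 1 ↦ 1
α = 1, γ = 0 ↦ 1
α = 1, γ = 1/3 ↦ 1
α = 1, γ = 2/3 ↦ 1
α = 1, γ = 1 ↦ 1
Every assignment gives a value ≥ 1.

Yes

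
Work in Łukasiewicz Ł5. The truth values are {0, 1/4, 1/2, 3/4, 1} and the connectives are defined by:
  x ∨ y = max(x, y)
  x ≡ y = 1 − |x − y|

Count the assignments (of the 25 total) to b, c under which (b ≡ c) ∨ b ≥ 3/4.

18

value 1: 9 assignments (counts)
value 3/4: 9 assignments (counts)
value 1/2: 4 assignments
value 1/4: 2 assignments
value 0: 1 assignment
So 18 of the 25 assignments meet the threshold.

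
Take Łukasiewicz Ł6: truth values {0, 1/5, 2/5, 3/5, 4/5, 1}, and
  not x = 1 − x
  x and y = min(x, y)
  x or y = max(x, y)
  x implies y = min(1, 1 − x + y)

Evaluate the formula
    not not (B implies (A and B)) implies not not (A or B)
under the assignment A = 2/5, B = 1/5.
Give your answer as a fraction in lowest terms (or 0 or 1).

A and B = 2/5 and 1/5 = 1/5
B implies (A and B) = 1/5 implies 1/5 = 1
not (B implies (A and B)) = not 1 = 0
not not (B implies (A and B)) = not 0 = 1
A or B = 2/5 or 1/5 = 2/5
not (A or B) = not 2/5 = 3/5
not not (A or B) = not 3/5 = 2/5
not not (B implies (A and B)) implies not not (A or B) = 1 implies 2/5 = 2/5

2/5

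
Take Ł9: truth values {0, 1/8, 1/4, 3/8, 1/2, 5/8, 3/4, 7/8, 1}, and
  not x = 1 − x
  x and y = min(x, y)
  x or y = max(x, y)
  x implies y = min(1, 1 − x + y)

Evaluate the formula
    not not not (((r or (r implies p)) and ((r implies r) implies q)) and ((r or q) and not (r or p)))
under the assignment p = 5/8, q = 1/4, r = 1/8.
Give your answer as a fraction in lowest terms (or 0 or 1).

r implies p = 1/8 implies 5/8 = 1
r or (r implies p) = 1/8 or 1 = 1
r implies r = 1/8 implies 1/8 = 1
(r implies r) implies q = 1 implies 1/4 = 1/4
(r or (r implies p)) and ((r implies r) implies q) = 1 and 1/4 = 1/4
r or q = 1/8 or 1/4 = 1/4
r or p = 1/8 or 5/8 = 5/8
not (r or p) = not 5/8 = 3/8
(r or q) and not (r or p) = 1/4 and 3/8 = 1/4
((r or (r implies p)) and ((r implies r) implies q)) and ((r or q) and not (r or p)) = 1/4 and 1/4 = 1/4
not (((r or (r implies p)) and ((r implies r) implies q)) and ((r or q) and not (r or p))) = not 1/4 = 3/4
not not (((r or (r implies p)) and ((r implies r) implies q)) and ((r or q) and not (r or p))) = not 3/4 = 1/4
not not not (((r or (r implies p)) and ((r implies r) implies q)) and ((r or q) and not (r or p))) = not 1/4 = 3/4

3/4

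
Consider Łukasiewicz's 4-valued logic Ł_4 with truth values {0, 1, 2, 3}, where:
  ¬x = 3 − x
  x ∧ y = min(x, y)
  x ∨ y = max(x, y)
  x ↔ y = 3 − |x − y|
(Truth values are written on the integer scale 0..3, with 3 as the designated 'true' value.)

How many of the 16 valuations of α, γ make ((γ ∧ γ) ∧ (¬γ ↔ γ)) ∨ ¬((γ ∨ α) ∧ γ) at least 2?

α = 0, γ = 0 ↦ 3  ≥
α = 0, γ = 1 ↦ 2  ≥
α = 0, γ = 2 ↦ 2  ≥
α = 0, γ = 3 ↦ 0  <
α = 1, γ = 0 ↦ 3  ≥
α = 1, γ = 1 ↦ 2  ≥
α = 1, γ = 2 ↦ 2  ≥
α = 1, γ = 3 ↦ 0  <
α = 2, γ = 0 ↦ 3  ≥
α = 2, γ = 1 ↦ 2  ≥
α = 2, γ = 2 ↦ 2  ≥
α = 2, γ = 3 ↦ 0  <
α = 3, γ = 0 ↦ 3  ≥
α = 3, γ = 1 ↦ 2  ≥
α = 3, γ = 2 ↦ 2  ≥
α = 3, γ = 3 ↦ 0  <
So 12 of the 16 assignments meet the threshold.

12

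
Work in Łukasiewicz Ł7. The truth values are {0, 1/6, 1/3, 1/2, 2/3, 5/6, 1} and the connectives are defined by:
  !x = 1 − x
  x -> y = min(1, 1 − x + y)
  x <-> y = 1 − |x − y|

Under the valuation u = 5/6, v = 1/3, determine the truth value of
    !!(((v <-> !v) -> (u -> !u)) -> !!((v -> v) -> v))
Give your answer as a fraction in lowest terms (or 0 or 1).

!v = !1/3 = 2/3
v <-> !v = 1/3 <-> 2/3 = 2/3
!u = !5/6 = 1/6
u -> !u = 5/6 -> 1/6 = 1/3
(v <-> !v) -> (u -> !u) = 2/3 -> 1/3 = 2/3
v -> v = 1/3 -> 1/3 = 1
(v -> v) -> v = 1 -> 1/3 = 1/3
!((v -> v) -> v) = !1/3 = 2/3
!!((v -> v) -> v) = !2/3 = 1/3
((v <-> !v) -> (u -> !u)) -> !!((v -> v) -> v) = 2/3 -> 1/3 = 2/3
!(((v <-> !v) -> (u -> !u)) -> !!((v -> v) -> v)) = !2/3 = 1/3
!!(((v <-> !v) -> (u -> !u)) -> !!((v -> v) -> v)) = !1/3 = 2/3

2/3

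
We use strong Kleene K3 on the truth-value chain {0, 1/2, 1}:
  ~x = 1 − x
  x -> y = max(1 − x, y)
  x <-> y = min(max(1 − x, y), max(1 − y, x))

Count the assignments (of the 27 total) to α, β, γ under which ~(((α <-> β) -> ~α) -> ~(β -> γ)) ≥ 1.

8

value 1: 8 assignments (counts)
value 1/2: 14 assignments
value 0: 5 assignments
So 8 of the 27 assignments meet the threshold.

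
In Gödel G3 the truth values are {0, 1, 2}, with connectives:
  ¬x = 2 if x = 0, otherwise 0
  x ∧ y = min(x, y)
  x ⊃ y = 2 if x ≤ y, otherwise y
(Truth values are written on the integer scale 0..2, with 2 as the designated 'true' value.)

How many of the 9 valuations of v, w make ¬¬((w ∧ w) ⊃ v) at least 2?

v = 0, w = 0 ↦ 2  ≥
v = 0, w = 1 ↦ 0  <
v = 0, w = 2 ↦ 0  <
v = 1, w = 0 ↦ 2  ≥
v = 1, w = 1 ↦ 2  ≥
v = 1, w = 2 ↦ 2  ≥
v = 2, w = 0 ↦ 2  ≥
v = 2, w = 1 ↦ 2  ≥
v = 2, w = 2 ↦ 2  ≥
So 7 of the 9 assignments meet the threshold.

7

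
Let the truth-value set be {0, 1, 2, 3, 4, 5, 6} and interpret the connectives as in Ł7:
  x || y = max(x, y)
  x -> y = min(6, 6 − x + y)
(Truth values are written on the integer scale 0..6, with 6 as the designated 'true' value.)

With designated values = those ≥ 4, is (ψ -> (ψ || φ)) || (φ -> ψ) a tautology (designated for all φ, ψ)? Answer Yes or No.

At φ = 2, ψ = 2, for instance:
ψ || φ = 2 || 2 = 2
ψ -> (ψ || φ) = 2 -> 2 = 6
φ -> ψ = 2 -> 2 = 6
(ψ -> (ψ || φ)) || (φ -> ψ) = 6 || 6 = 6
and checking the remaining 48 assignments likewise gives ≥ 4 in every case.

Yes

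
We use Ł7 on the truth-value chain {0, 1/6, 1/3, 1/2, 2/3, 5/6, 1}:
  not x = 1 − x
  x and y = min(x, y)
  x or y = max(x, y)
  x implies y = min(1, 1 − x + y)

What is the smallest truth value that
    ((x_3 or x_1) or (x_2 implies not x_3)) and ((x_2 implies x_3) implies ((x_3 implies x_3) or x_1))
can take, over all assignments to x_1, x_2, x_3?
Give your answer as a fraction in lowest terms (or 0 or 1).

Take x_1 = 0, x_2 = 1, x_3 = 1/2:
x_3 or x_1 = 1/2 or 0 = 1/2
not x_3 = not 1/2 = 1/2
x_2 implies not x_3 = 1 implies 1/2 = 1/2
(x_3 or x_1) or (x_2 implies not x_3) = 1/2 or 1/2 = 1/2
x_2 implies x_3 = 1 implies 1/2 = 1/2
x_3 implies x_3 = 1/2 implies 1/2 = 1
(x_3 implies x_3) or x_1 = 1 or 0 = 1
(x_2 implies x_3) implies ((x_3 implies x_3) or x_1) = 1/2 implies 1 = 1
((x_3 or x_1) or (x_2 implies not x_3)) and ((x_2 implies x_3) implies ((x_3 implies x_3) or x_1)) = 1/2 and 1 = 1/2
No assignment yields a value below 1/2, so this is the minimum.

1/2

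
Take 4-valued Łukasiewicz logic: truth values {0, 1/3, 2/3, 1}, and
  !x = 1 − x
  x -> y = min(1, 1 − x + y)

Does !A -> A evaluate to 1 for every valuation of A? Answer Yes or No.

Counterexample: take A = 0.
!A = !0 = 1
!A -> A = 1 -> 0 = 0
This gives 0 ≠ 1.

No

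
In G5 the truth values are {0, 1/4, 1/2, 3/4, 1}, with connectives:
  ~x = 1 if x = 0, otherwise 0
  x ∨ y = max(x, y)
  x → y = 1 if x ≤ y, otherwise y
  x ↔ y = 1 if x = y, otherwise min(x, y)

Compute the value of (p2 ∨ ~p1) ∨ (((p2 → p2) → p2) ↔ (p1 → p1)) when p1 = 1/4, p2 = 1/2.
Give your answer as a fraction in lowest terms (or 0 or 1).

~p1 = ~1/4 = 0
p2 ∨ ~p1 = 1/2 ∨ 0 = 1/2
p2 → p2 = 1/2 → 1/2 = 1
(p2 → p2) → p2 = 1 → 1/2 = 1/2
p1 → p1 = 1/4 → 1/4 = 1
((p2 → p2) → p2) ↔ (p1 → p1) = 1/2 ↔ 1 = 1/2
(p2 ∨ ~p1) ∨ (((p2 → p2) → p2) ↔ (p1 → p1)) = 1/2 ∨ 1/2 = 1/2

1/2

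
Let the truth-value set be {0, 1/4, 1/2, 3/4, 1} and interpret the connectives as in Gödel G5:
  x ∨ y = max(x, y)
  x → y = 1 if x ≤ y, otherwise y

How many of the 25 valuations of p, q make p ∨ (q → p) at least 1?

value 1: 15 assignments (counts)
value 3/4: 1 assignment
value 1/2: 2 assignments
value 1/4: 3 assignments
value 0: 4 assignments
So 15 of the 25 assignments meet the threshold.

15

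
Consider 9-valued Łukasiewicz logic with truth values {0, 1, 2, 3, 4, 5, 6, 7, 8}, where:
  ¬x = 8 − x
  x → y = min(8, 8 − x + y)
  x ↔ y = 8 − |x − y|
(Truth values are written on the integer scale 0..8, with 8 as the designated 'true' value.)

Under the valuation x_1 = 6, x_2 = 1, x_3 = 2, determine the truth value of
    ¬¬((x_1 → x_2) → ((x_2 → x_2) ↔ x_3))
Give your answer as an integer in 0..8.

7

x_1 → x_2 = 6 → 1 = 3
x_2 → x_2 = 1 → 1 = 8
(x_2 → x_2) ↔ x_3 = 8 ↔ 2 = 2
(x_1 → x_2) → ((x_2 → x_2) ↔ x_3) = 3 → 2 = 7
¬((x_1 → x_2) → ((x_2 → x_2) ↔ x_3)) = ¬7 = 1
¬¬((x_1 → x_2) → ((x_2 → x_2) ↔ x_3)) = ¬1 = 7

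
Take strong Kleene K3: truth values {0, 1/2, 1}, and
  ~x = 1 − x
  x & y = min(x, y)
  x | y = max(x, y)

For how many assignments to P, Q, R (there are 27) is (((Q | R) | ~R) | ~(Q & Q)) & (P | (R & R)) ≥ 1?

14

value 1: 14 assignments (counts)
value 1/2: 10 assignments
value 0: 3 assignments
So 14 of the 27 assignments meet the threshold.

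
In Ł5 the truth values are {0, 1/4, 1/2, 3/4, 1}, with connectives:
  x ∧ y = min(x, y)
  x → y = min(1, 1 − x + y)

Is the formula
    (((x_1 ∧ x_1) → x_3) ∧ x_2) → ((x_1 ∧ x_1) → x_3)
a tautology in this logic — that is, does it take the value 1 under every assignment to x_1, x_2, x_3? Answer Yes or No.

Yes

At x_1 = 1/4, x_2 = 1, x_3 = 3/4, for instance:
x_1 ∧ x_1 = 1/4 ∧ 1/4 = 1/4
(x_1 ∧ x_1) → x_3 = 1/4 → 3/4 = 1
((x_1 ∧ x_1) → x_3) ∧ x_2 = 1 ∧ 1 = 1
(((x_1 ∧ x_1) → x_3) ∧ x_2) → ((x_1 ∧ x_1) → x_3) = 1 → 1 = 1
and checking the remaining 124 assignments likewise gives ≥ 1 in every case.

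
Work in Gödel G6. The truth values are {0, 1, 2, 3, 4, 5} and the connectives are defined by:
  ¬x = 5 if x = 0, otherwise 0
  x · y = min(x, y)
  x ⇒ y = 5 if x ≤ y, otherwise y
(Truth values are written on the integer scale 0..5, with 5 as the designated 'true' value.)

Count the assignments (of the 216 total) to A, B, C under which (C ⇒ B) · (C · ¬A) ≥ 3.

value 5: 1 assignment (counts)
value 4: 3 assignments (counts)
value 3: 5 assignments (counts)
value 2: 7 assignments
value 1: 9 assignments
value 0: 191 assignments
So 9 of the 216 assignments meet the threshold.

9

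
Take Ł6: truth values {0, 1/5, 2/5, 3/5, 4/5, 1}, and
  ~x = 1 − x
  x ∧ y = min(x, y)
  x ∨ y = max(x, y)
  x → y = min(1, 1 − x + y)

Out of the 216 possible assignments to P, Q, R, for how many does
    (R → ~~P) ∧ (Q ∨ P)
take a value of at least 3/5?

value 1: 51 assignments (counts)
value 4/5: 49 assignments (counts)
value 3/5: 44 assignments (counts)
value 2/5: 36 assignments
value 1/5: 25 assignments
value 0: 11 assignments
So 144 of the 216 assignments meet the threshold.

144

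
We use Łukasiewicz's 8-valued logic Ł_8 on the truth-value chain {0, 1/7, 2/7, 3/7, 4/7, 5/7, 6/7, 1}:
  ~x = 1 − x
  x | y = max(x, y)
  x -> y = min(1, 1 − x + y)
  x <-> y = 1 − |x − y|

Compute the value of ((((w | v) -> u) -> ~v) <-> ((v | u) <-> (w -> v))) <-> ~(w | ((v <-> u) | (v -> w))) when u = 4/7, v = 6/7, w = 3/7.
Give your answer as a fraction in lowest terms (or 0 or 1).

w | v = 3/7 | 6/7 = 6/7
(w | v) -> u = 6/7 -> 4/7 = 5/7
~v = ~6/7 = 1/7
((w | v) -> u) -> ~v = 5/7 -> 1/7 = 3/7
v | u = 6/7 | 4/7 = 6/7
w -> v = 3/7 -> 6/7 = 1
(v | u) <-> (w -> v) = 6/7 <-> 1 = 6/7
(((w | v) -> u) -> ~v) <-> ((v | u) <-> (w -> v)) = 3/7 <-> 6/7 = 4/7
v <-> u = 6/7 <-> 4/7 = 5/7
v -> w = 6/7 -> 3/7 = 4/7
(v <-> u) | (v -> w) = 5/7 | 4/7 = 5/7
w | ((v <-> u) | (v -> w)) = 3/7 | 5/7 = 5/7
~(w | ((v <-> u) | (v -> w))) = ~5/7 = 2/7
((((w | v) -> u) -> ~v) <-> ((v | u) <-> (w -> v))) <-> ~(w | ((v <-> u) | (v -> w))) = 4/7 <-> 2/7 = 5/7

5/7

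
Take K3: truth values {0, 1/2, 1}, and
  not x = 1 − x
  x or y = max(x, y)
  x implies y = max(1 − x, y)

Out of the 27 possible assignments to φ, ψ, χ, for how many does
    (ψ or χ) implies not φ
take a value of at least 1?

value 1: 11 assignments (counts)
value 1/2: 11 assignments
value 0: 5 assignments
So 11 of the 27 assignments meet the threshold.

11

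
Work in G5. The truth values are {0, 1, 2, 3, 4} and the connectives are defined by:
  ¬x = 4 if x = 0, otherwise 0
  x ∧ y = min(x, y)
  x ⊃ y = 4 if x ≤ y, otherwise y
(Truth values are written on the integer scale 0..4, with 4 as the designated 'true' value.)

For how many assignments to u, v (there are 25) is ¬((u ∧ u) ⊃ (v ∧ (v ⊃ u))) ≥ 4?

value 4: 4 assignments (counts)
value 0: 21 assignments
So 4 of the 25 assignments meet the threshold.

4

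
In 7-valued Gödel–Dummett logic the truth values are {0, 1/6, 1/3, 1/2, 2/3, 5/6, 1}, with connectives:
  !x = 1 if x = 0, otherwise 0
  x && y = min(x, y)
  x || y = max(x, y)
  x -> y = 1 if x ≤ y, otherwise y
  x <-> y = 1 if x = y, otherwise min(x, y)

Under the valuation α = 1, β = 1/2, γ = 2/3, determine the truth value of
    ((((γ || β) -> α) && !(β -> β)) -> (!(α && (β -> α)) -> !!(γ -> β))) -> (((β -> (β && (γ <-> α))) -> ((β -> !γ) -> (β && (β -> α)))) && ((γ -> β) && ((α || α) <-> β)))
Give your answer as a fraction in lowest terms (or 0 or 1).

1/2

γ || β = 2/3 || 1/2 = 2/3
(γ || β) -> α = 2/3 -> 1 = 1
β -> β = 1/2 -> 1/2 = 1
!(β -> β) = !1 = 0
((γ || β) -> α) && !(β -> β) = 1 && 0 = 0
β -> α = 1/2 -> 1 = 1
α && (β -> α) = 1 && 1 = 1
!(α && (β -> α)) = !1 = 0
γ -> β = 2/3 -> 1/2 = 1/2
!(γ -> β) = !1/2 = 0
!!(γ -> β) = !0 = 1
!(α && (β -> α)) -> !!(γ -> β) = 0 -> 1 = 1
(((γ || β) -> α) && !(β -> β)) -> (!(α && (β -> α)) -> !!(γ -> β)) = 0 -> 1 = 1
γ <-> α = 2/3 <-> 1 = 2/3
β && (γ <-> α) = 1/2 && 2/3 = 1/2
β -> (β && (γ <-> α)) = 1/2 -> 1/2 = 1
!γ = !2/3 = 0
β -> !γ = 1/2 -> 0 = 0
β -> α = 1/2 -> 1 = 1
β && (β -> α) = 1/2 && 1 = 1/2
(β -> !γ) -> (β && (β -> α)) = 0 -> 1/2 = 1
(β -> (β && (γ <-> α))) -> ((β -> !γ) -> (β && (β -> α))) = 1 -> 1 = 1
γ -> β = 2/3 -> 1/2 = 1/2
α || α = 1 || 1 = 1
(α || α) <-> β = 1 <-> 1/2 = 1/2
(γ -> β) && ((α || α) <-> β) = 1/2 && 1/2 = 1/2
((β -> (β && (γ <-> α))) -> ((β -> !γ) -> (β && (β -> α)))) && ((γ -> β) && ((α || α) <-> β)) = 1 && 1/2 = 1/2
((((γ || β) -> α) && !(β -> β)) -> (!(α && (β -> α)) -> !!(γ -> β))) -> (((β -> (β && (γ <-> α))) -> ((β -> !γ) -> (β && (β -> α)))) && ((γ -> β) && ((α || α) <-> β))) = 1 -> 1/2 = 1/2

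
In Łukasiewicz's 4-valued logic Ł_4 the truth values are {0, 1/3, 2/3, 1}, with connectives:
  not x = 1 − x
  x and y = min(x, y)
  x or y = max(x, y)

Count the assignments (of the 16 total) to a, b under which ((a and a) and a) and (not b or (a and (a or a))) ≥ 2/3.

a = 0, b = 0 ↦ 0  <
a = 0, b = 1/3 ↦ 0  <
a = 0, b = 2/3 ↦ 0  <
a = 0, b = 1 ↦ 0  <
a = 1/3, b = 0 ↦ 1/3  <
a = 1/3, b = 1/3 ↦ 1/3  <
a = 1/3, b = 2/3 ↦ 1/3  <
a = 1/3, b = 1 ↦ 1/3  <
a = 2/3, b = 0 ↦ 2/3  ≥
a = 2/3, b = 1/3 ↦ 2/3  ≥
a = 2/3, b = 2/3 ↦ 2/3  ≥
a = 2/3, b = 1 ↦ 2/3  ≥
a = 1, b = 0 ↦ 1  ≥
a = 1, b = 1/3 ↦ 1  ≥
a = 1, b = 2/3 ↦ 1  ≥
a = 1, b = 1 ↦ 1  ≥
So 8 of the 16 assignments meet the threshold.

8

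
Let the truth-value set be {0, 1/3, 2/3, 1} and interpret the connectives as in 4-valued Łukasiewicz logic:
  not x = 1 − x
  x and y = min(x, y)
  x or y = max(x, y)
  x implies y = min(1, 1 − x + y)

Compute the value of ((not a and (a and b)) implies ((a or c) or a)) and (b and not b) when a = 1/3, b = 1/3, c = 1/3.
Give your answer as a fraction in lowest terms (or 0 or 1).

1/3

not a = not 1/3 = 2/3
a and b = 1/3 and 1/3 = 1/3
not a and (a and b) = 2/3 and 1/3 = 1/3
a or c = 1/3 or 1/3 = 1/3
(a or c) or a = 1/3 or 1/3 = 1/3
(not a and (a and b)) implies ((a or c) or a) = 1/3 implies 1/3 = 1
not b = not 1/3 = 2/3
b and not b = 1/3 and 2/3 = 1/3
((not a and (a and b)) implies ((a or c) or a)) and (b and not b) = 1 and 1/3 = 1/3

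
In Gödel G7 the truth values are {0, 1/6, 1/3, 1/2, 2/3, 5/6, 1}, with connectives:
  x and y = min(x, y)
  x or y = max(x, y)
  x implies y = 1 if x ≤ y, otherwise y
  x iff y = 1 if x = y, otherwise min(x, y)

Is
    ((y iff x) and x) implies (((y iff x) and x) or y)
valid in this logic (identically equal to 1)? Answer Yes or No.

At x = 1/3, y = 1, for instance:
y iff x = 1 iff 1/3 = 1/3
(y iff x) and x = 1/3 and 1/3 = 1/3
((y iff x) and x) or y = 1/3 or 1 = 1
((y iff x) and x) implies (((y iff x) and x) or y) = 1/3 implies 1 = 1
and checking the remaining 48 assignments likewise gives ≥ 1 in every case.

Yes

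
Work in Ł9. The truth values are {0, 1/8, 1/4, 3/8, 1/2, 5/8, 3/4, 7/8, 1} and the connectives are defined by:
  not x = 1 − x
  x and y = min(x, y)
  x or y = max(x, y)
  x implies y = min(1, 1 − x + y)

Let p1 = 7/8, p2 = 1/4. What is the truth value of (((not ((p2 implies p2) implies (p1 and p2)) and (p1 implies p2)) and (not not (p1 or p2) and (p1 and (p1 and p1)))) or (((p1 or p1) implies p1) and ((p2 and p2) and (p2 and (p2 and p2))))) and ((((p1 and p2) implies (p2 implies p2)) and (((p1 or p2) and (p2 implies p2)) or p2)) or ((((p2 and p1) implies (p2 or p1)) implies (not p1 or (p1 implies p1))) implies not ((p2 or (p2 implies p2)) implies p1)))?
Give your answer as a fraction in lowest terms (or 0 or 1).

3/8

p2 implies p2 = 1/4 implies 1/4 = 1
p1 and p2 = 7/8 and 1/4 = 1/4
(p2 implies p2) implies (p1 and p2) = 1 implies 1/4 = 1/4
not ((p2 implies p2) implies (p1 and p2)) = not 1/4 = 3/4
p1 implies p2 = 7/8 implies 1/4 = 3/8
not ((p2 implies p2) implies (p1 and p2)) and (p1 implies p2) = 3/4 and 3/8 = 3/8
p1 or p2 = 7/8 or 1/4 = 7/8
not (p1 or p2) = not 7/8 = 1/8
not not (p1 or p2) = not 1/8 = 7/8
p1 and p1 = 7/8 and 7/8 = 7/8
p1 and (p1 and p1) = 7/8 and 7/8 = 7/8
not not (p1 or p2) and (p1 and (p1 and p1)) = 7/8 and 7/8 = 7/8
(not ((p2 implies p2) implies (p1 and p2)) and (p1 implies p2)) and (not not (p1 or p2) and (p1 and (p1 and p1))) = 3/8 and 7/8 = 3/8
p1 or p1 = 7/8 or 7/8 = 7/8
(p1 or p1) implies p1 = 7/8 implies 7/8 = 1
p2 and p2 = 1/4 and 1/4 = 1/4
p2 and p2 = 1/4 and 1/4 = 1/4
p2 and (p2 and p2) = 1/4 and 1/4 = 1/4
(p2 and p2) and (p2 and (p2 and p2)) = 1/4 and 1/4 = 1/4
((p1 or p1) implies p1) and ((p2 and p2) and (p2 and (p2 and p2))) = 1 and 1/4 = 1/4
((not ((p2 implies p2) implies (p1 and p2)) and (p1 implies p2)) and (not not (p1 or p2) and (p1 and (p1 and p1)))) or (((p1 or p1) implies p1) and ((p2 and p2) and (p2 and (p2 and p2)))) = 3/8 or 1/4 = 3/8
p1 and p2 = 7/8 and 1/4 = 1/4
p2 implies p2 = 1/4 implies 1/4 = 1
(p1 and p2) implies (p2 implies p2) = 1/4 implies 1 = 1
p1 or p2 = 7/8 or 1/4 = 7/8
p2 implies p2 = 1/4 implies 1/4 = 1
(p1 or p2) and (p2 implies p2) = 7/8 and 1 = 7/8
((p1 or p2) and (p2 implies p2)) or p2 = 7/8 or 1/4 = 7/8
((p1 and p2) implies (p2 implies p2)) and (((p1 or p2) and (p2 implies p2)) or p2) = 1 and 7/8 = 7/8
p2 and p1 = 1/4 and 7/8 = 1/4
p2 or p1 = 1/4 or 7/8 = 7/8
(p2 and p1) implies (p2 or p1) = 1/4 implies 7/8 = 1
not p1 = not 7/8 = 1/8
p1 implies p1 = 7/8 implies 7/8 = 1
not p1 or (p1 implies p1) = 1/8 or 1 = 1
((p2 and p1) implies (p2 or p1)) implies (not p1 or (p1 implies p1)) = 1 implies 1 = 1
p2 implies p2 = 1/4 implies 1/4 = 1
p2 or (p2 implies p2) = 1/4 or 1 = 1
(p2 or (p2 implies p2)) implies p1 = 1 implies 7/8 = 7/8
not ((p2 or (p2 implies p2)) implies p1) = not 7/8 = 1/8
(((p2 and p1) implies (p2 or p1)) implies (not p1 or (p1 implies p1))) implies not ((p2 or (p2 implies p2)) implies p1) = 1 implies 1/8 = 1/8
(((p1 and p2) implies (p2 implies p2)) and (((p1 or p2) and (p2 implies p2)) or p2)) or ((((p2 and p1) implies (p2 or p1)) implies (not p1 or (p1 implies p1))) implies not ((p2 or (p2 implies p2)) implies p1)) = 7/8 or 1/8 = 7/8
(((not ((p2 implies p2) implies (p1 and p2)) and (p1 implies p2)) and (not not (p1 or p2) and (p1 and (p1 and p1)))) or (((p1 or p1) implies p1) and ((p2 and p2) and (p2 and (p2 and p2))))) and ((((p1 and p2) implies (p2 implies p2)) and (((p1 or p2) and (p2 implies p2)) or p2)) or ((((p2 and p1) implies (p2 or p1)) implies (not p1 or (p1 implies p1))) implies not ((p2 or (p2 implies p2)) implies p1))) = 3/8 and 7/8 = 3/8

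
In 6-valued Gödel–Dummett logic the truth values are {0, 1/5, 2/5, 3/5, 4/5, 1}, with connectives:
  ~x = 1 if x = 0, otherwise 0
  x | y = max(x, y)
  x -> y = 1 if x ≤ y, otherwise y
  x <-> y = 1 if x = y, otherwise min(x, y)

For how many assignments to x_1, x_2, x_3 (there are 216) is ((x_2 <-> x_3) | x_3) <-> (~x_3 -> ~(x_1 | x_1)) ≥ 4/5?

116

value 1: 86 assignments (counts)
value 4/5: 30 assignments (counts)
value 3/5: 30 assignments
value 2/5: 30 assignments
value 1/5: 30 assignments
value 0: 10 assignments
So 116 of the 216 assignments meet the threshold.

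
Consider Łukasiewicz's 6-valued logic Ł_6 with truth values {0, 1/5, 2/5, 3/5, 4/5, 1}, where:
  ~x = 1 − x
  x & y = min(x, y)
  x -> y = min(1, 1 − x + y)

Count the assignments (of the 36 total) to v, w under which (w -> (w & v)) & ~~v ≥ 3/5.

18

value 1: 6 assignments (counts)
value 4/5: 6 assignments (counts)
value 3/5: 6 assignments (counts)
value 2/5: 6 assignments
value 1/5: 6 assignments
value 0: 6 assignments
So 18 of the 36 assignments meet the threshold.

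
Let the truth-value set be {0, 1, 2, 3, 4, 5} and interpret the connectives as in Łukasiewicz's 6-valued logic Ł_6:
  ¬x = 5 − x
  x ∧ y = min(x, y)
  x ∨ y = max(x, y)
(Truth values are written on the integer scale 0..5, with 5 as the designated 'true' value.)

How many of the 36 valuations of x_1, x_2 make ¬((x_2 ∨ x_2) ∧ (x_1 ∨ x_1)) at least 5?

11

value 5: 11 assignments (counts)
value 4: 9 assignments
value 3: 7 assignments
value 2: 5 assignments
value 1: 3 assignments
value 0: 1 assignment
So 11 of the 36 assignments meet the threshold.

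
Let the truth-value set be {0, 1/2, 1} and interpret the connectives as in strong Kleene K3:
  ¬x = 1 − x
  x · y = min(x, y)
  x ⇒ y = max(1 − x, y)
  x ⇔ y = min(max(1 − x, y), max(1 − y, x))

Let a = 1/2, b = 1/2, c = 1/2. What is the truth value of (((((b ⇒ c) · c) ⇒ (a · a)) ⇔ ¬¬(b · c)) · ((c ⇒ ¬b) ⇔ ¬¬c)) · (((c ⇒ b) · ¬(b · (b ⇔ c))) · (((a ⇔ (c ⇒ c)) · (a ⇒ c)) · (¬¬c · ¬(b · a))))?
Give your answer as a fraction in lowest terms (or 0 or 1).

b ⇒ c = 1/2 ⇒ 1/2 = 1/2
(b ⇒ c) · c = 1/2 · 1/2 = 1/2
a · a = 1/2 · 1/2 = 1/2
((b ⇒ c) · c) ⇒ (a · a) = 1/2 ⇒ 1/2 = 1/2
b · c = 1/2 · 1/2 = 1/2
¬(b · c) = ¬1/2 = 1/2
¬¬(b · c) = ¬1/2 = 1/2
(((b ⇒ c) · c) ⇒ (a · a)) ⇔ ¬¬(b · c) = 1/2 ⇔ 1/2 = 1/2
¬b = ¬1/2 = 1/2
c ⇒ ¬b = 1/2 ⇒ 1/2 = 1/2
¬c = ¬1/2 = 1/2
¬¬c = ¬1/2 = 1/2
(c ⇒ ¬b) ⇔ ¬¬c = 1/2 ⇔ 1/2 = 1/2
((((b ⇒ c) · c) ⇒ (a · a)) ⇔ ¬¬(b · c)) · ((c ⇒ ¬b) ⇔ ¬¬c) = 1/2 · 1/2 = 1/2
c ⇒ b = 1/2 ⇒ 1/2 = 1/2
b ⇔ c = 1/2 ⇔ 1/2 = 1/2
b · (b ⇔ c) = 1/2 · 1/2 = 1/2
¬(b · (b ⇔ c)) = ¬1/2 = 1/2
(c ⇒ b) · ¬(b · (b ⇔ c)) = 1/2 · 1/2 = 1/2
c ⇒ c = 1/2 ⇒ 1/2 = 1/2
a ⇔ (c ⇒ c) = 1/2 ⇔ 1/2 = 1/2
a ⇒ c = 1/2 ⇒ 1/2 = 1/2
(a ⇔ (c ⇒ c)) · (a ⇒ c) = 1/2 · 1/2 = 1/2
¬c = ¬1/2 = 1/2
¬¬c = ¬1/2 = 1/2
b · a = 1/2 · 1/2 = 1/2
¬(b · a) = ¬1/2 = 1/2
¬¬c · ¬(b · a) = 1/2 · 1/2 = 1/2
((a ⇔ (c ⇒ c)) · (a ⇒ c)) · (¬¬c · ¬(b · a)) = 1/2 · 1/2 = 1/2
((c ⇒ b) · ¬(b · (b ⇔ c))) · (((a ⇔ (c ⇒ c)) · (a ⇒ c)) · (¬¬c · ¬(b · a))) = 1/2 · 1/2 = 1/2
(((((b ⇒ c) · c) ⇒ (a · a)) ⇔ ¬¬(b · c)) · ((c ⇒ ¬b) ⇔ ¬¬c)) · (((c ⇒ b) · ¬(b · (b ⇔ c))) · (((a ⇔ (c ⇒ c)) · (a ⇒ c)) · (¬¬c · ¬(b · a)))) = 1/2 · 1/2 = 1/2

1/2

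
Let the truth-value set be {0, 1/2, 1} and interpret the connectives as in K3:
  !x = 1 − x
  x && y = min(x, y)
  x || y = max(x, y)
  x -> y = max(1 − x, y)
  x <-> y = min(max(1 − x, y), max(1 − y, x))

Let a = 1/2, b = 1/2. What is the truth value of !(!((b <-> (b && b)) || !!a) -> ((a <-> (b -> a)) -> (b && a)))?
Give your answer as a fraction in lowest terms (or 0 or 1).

1/2

b && b = 1/2 && 1/2 = 1/2
b <-> (b && b) = 1/2 <-> 1/2 = 1/2
!a = !1/2 = 1/2
!!a = !1/2 = 1/2
(b <-> (b && b)) || !!a = 1/2 || 1/2 = 1/2
!((b <-> (b && b)) || !!a) = !1/2 = 1/2
b -> a = 1/2 -> 1/2 = 1/2
a <-> (b -> a) = 1/2 <-> 1/2 = 1/2
b && a = 1/2 && 1/2 = 1/2
(a <-> (b -> a)) -> (b && a) = 1/2 -> 1/2 = 1/2
!((b <-> (b && b)) || !!a) -> ((a <-> (b -> a)) -> (b && a)) = 1/2 -> 1/2 = 1/2
!(!((b <-> (b && b)) || !!a) -> ((a <-> (b -> a)) -> (b && a))) = !1/2 = 1/2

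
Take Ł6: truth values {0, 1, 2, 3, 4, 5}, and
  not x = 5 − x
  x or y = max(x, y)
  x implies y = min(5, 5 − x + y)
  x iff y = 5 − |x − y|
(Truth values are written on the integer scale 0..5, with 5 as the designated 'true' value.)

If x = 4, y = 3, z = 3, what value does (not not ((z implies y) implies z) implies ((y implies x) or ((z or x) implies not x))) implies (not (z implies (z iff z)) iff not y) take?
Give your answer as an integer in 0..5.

z implies y = 3 implies 3 = 5
(z implies y) implies z = 5 implies 3 = 3
not ((z implies y) implies z) = not 3 = 2
not not ((z implies y) implies z) = not 2 = 3
y implies x = 3 implies 4 = 5
z or x = 3 or 4 = 4
not x = not 4 = 1
(z or x) implies not x = 4 implies 1 = 2
(y implies x) or ((z or x) implies not x) = 5 or 2 = 5
not not ((z implies y) implies z) implies ((y implies x) or ((z or x) implies not x)) = 3 implies 5 = 5
z iff z = 3 iff 3 = 5
z implies (z iff z) = 3 implies 5 = 5
not (z implies (z iff z)) = not 5 = 0
not y = not 3 = 2
not (z implies (z iff z)) iff not y = 0 iff 2 = 3
(not not ((z implies y) implies z) implies ((y implies x) or ((z or x) implies not x))) implies (not (z implies (z iff z)) iff not y) = 5 implies 3 = 3

3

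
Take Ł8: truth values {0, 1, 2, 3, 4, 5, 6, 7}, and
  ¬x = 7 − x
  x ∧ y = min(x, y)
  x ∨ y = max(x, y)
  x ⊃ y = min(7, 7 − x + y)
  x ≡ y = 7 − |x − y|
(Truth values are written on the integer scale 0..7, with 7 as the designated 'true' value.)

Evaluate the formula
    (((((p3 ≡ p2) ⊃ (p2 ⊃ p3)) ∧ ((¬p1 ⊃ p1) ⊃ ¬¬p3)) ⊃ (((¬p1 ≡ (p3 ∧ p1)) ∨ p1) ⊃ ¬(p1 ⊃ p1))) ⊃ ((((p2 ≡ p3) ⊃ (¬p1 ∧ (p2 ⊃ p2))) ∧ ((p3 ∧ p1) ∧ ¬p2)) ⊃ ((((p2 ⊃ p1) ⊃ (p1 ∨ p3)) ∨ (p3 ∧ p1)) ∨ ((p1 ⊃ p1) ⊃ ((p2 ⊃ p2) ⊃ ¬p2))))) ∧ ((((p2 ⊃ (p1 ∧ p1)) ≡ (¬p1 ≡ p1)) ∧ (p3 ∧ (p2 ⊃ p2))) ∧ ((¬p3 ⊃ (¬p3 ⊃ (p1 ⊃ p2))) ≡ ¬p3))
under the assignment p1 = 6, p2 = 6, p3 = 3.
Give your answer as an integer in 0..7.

2

p3 ≡ p2 = 3 ≡ 6 = 4
p2 ⊃ p3 = 6 ⊃ 3 = 4
(p3 ≡ p2) ⊃ (p2 ⊃ p3) = 4 ⊃ 4 = 7
¬p1 = ¬6 = 1
¬p1 ⊃ p1 = 1 ⊃ 6 = 7
¬p3 = ¬3 = 4
¬¬p3 = ¬4 = 3
(¬p1 ⊃ p1) ⊃ ¬¬p3 = 7 ⊃ 3 = 3
((p3 ≡ p2) ⊃ (p2 ⊃ p3)) ∧ ((¬p1 ⊃ p1) ⊃ ¬¬p3) = 7 ∧ 3 = 3
¬p1 = ¬6 = 1
p3 ∧ p1 = 3 ∧ 6 = 3
¬p1 ≡ (p3 ∧ p1) = 1 ≡ 3 = 5
(¬p1 ≡ (p3 ∧ p1)) ∨ p1 = 5 ∨ 6 = 6
p1 ⊃ p1 = 6 ⊃ 6 = 7
¬(p1 ⊃ p1) = ¬7 = 0
((¬p1 ≡ (p3 ∧ p1)) ∨ p1) ⊃ ¬(p1 ⊃ p1) = 6 ⊃ 0 = 1
(((p3 ≡ p2) ⊃ (p2 ⊃ p3)) ∧ ((¬p1 ⊃ p1) ⊃ ¬¬p3)) ⊃ (((¬p1 ≡ (p3 ∧ p1)) ∨ p1) ⊃ ¬(p1 ⊃ p1)) = 3 ⊃ 1 = 5
p2 ≡ p3 = 6 ≡ 3 = 4
¬p1 = ¬6 = 1
p2 ⊃ p2 = 6 ⊃ 6 = 7
¬p1 ∧ (p2 ⊃ p2) = 1 ∧ 7 = 1
(p2 ≡ p3) ⊃ (¬p1 ∧ (p2 ⊃ p2)) = 4 ⊃ 1 = 4
p3 ∧ p1 = 3 ∧ 6 = 3
¬p2 = ¬6 = 1
(p3 ∧ p1) ∧ ¬p2 = 3 ∧ 1 = 1
((p2 ≡ p3) ⊃ (¬p1 ∧ (p2 ⊃ p2))) ∧ ((p3 ∧ p1) ∧ ¬p2) = 4 ∧ 1 = 1
p2 ⊃ p1 = 6 ⊃ 6 = 7
p1 ∨ p3 = 6 ∨ 3 = 6
(p2 ⊃ p1) ⊃ (p1 ∨ p3) = 7 ⊃ 6 = 6
p3 ∧ p1 = 3 ∧ 6 = 3
((p2 ⊃ p1) ⊃ (p1 ∨ p3)) ∨ (p3 ∧ p1) = 6 ∨ 3 = 6
p1 ⊃ p1 = 6 ⊃ 6 = 7
p2 ⊃ p2 = 6 ⊃ 6 = 7
¬p2 = ¬6 = 1
(p2 ⊃ p2) ⊃ ¬p2 = 7 ⊃ 1 = 1
(p1 ⊃ p1) ⊃ ((p2 ⊃ p2) ⊃ ¬p2) = 7 ⊃ 1 = 1
(((p2 ⊃ p1) ⊃ (p1 ∨ p3)) ∨ (p3 ∧ p1)) ∨ ((p1 ⊃ p1) ⊃ ((p2 ⊃ p2) ⊃ ¬p2)) = 6 ∨ 1 = 6
(((p2 ≡ p3) ⊃ (¬p1 ∧ (p2 ⊃ p2))) ∧ ((p3 ∧ p1) ∧ ¬p2)) ⊃ ((((p2 ⊃ p1) ⊃ (p1 ∨ p3)) ∨ (p3 ∧ p1)) ∨ ((p1 ⊃ p1) ⊃ ((p2 ⊃ p2) ⊃ ¬p2))) = 1 ⊃ 6 = 7
((((p3 ≡ p2) ⊃ (p2 ⊃ p3)) ∧ ((¬p1 ⊃ p1) ⊃ ¬¬p3)) ⊃ (((¬p1 ≡ (p3 ∧ p1)) ∨ p1) ⊃ ¬(p1 ⊃ p1))) ⊃ ((((p2 ≡ p3) ⊃ (¬p1 ∧ (p2 ⊃ p2))) ∧ ((p3 ∧ p1) ∧ ¬p2)) ⊃ ((((p2 ⊃ p1) ⊃ (p1 ∨ p3)) ∨ (p3 ∧ p1)) ∨ ((p1 ⊃ p1) ⊃ ((p2 ⊃ p2) ⊃ ¬p2)))) = 5 ⊃ 7 = 7
p1 ∧ p1 = 6 ∧ 6 = 6
p2 ⊃ (p1 ∧ p1) = 6 ⊃ 6 = 7
¬p1 = ¬6 = 1
¬p1 ≡ p1 = 1 ≡ 6 = 2
(p2 ⊃ (p1 ∧ p1)) ≡ (¬p1 ≡ p1) = 7 ≡ 2 = 2
p2 ⊃ p2 = 6 ⊃ 6 = 7
p3 ∧ (p2 ⊃ p2) = 3 ∧ 7 = 3
((p2 ⊃ (p1 ∧ p1)) ≡ (¬p1 ≡ p1)) ∧ (p3 ∧ (p2 ⊃ p2)) = 2 ∧ 3 = 2
¬p3 = ¬3 = 4
¬p3 = ¬3 = 4
p1 ⊃ p2 = 6 ⊃ 6 = 7
¬p3 ⊃ (p1 ⊃ p2) = 4 ⊃ 7 = 7
¬p3 ⊃ (¬p3 ⊃ (p1 ⊃ p2)) = 4 ⊃ 7 = 7
¬p3 = ¬3 = 4
(¬p3 ⊃ (¬p3 ⊃ (p1 ⊃ p2))) ≡ ¬p3 = 7 ≡ 4 = 4
(((p2 ⊃ (p1 ∧ p1)) ≡ (¬p1 ≡ p1)) ∧ (p3 ∧ (p2 ⊃ p2))) ∧ ((¬p3 ⊃ (¬p3 ⊃ (p1 ⊃ p2))) ≡ ¬p3) = 2 ∧ 4 = 2
(((((p3 ≡ p2) ⊃ (p2 ⊃ p3)) ∧ ((¬p1 ⊃ p1) ⊃ ¬¬p3)) ⊃ (((¬p1 ≡ (p3 ∧ p1)) ∨ p1) ⊃ ¬(p1 ⊃ p1))) ⊃ ((((p2 ≡ p3) ⊃ (¬p1 ∧ (p2 ⊃ p2))) ∧ ((p3 ∧ p1) ∧ ¬p2)) ⊃ ((((p2 ⊃ p1) ⊃ (p1 ∨ p3)) ∨ (p3 ∧ p1)) ∨ ((p1 ⊃ p1) ⊃ ((p2 ⊃ p2) ⊃ ¬p2))))) ∧ ((((p2 ⊃ (p1 ∧ p1)) ≡ (¬p1 ≡ p1)) ∧ (p3 ∧ (p2 ⊃ p2))) ∧ ((¬p3 ⊃ (¬p3 ⊃ (p1 ⊃ p2))) ≡ ¬p3)) = 7 ∧ 2 = 2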